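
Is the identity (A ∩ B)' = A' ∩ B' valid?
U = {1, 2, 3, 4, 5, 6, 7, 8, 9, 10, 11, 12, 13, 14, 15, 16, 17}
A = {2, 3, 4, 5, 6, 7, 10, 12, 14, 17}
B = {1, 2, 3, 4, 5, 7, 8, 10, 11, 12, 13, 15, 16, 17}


LHS: A ∩ B = {2, 3, 4, 5, 7, 10, 12, 17}
(A ∩ B)' = U \ (A ∩ B) = {1, 6, 8, 9, 11, 13, 14, 15, 16}
A' = {1, 8, 9, 11, 13, 15, 16}, B' = {6, 9, 14}
Claimed RHS: A' ∩ B' = {9}
Identity is INVALID: LHS = {1, 6, 8, 9, 11, 13, 14, 15, 16} but the RHS claimed here equals {9}. The correct form is (A ∩ B)' = A' ∪ B'.

Identity is invalid: (A ∩ B)' = {1, 6, 8, 9, 11, 13, 14, 15, 16} but A' ∩ B' = {9}. The correct De Morgan law is (A ∩ B)' = A' ∪ B'.


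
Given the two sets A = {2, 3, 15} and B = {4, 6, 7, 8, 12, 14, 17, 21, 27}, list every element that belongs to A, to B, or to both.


A ∪ B = all elements in A or B (or both)
A = {2, 3, 15}
B = {4, 6, 7, 8, 12, 14, 17, 21, 27}
A ∪ B = {2, 3, 4, 6, 7, 8, 12, 14, 15, 17, 21, 27}

A ∪ B = {2, 3, 4, 6, 7, 8, 12, 14, 15, 17, 21, 27}


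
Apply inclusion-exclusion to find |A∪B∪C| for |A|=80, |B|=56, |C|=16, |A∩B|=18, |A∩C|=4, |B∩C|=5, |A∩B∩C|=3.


|A∪B∪C| = |A|+|B|+|C| - |A∩B|-|A∩C|-|B∩C| + |A∩B∩C|
= 80+56+16 - 18-4-5 + 3
= 152 - 27 + 3
= 128

|A ∪ B ∪ C| = 128


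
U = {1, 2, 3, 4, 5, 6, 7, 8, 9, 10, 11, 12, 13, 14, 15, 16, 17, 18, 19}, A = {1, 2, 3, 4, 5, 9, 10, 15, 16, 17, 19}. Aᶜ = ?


Aᶜ = U \ A = elements in U but not in A
U = {1, 2, 3, 4, 5, 6, 7, 8, 9, 10, 11, 12, 13, 14, 15, 16, 17, 18, 19}
A = {1, 2, 3, 4, 5, 9, 10, 15, 16, 17, 19}
Aᶜ = {6, 7, 8, 11, 12, 13, 14, 18}

Aᶜ = {6, 7, 8, 11, 12, 13, 14, 18}


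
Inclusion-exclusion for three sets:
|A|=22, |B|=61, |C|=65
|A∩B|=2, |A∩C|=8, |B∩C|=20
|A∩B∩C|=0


|A∪B∪C| = |A|+|B|+|C| - |A∩B|-|A∩C|-|B∩C| + |A∩B∩C|
= 22+61+65 - 2-8-20 + 0
= 148 - 30 + 0
= 118

|A ∪ B ∪ C| = 118


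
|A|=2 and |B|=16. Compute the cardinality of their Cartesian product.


|A × B| = |A| × |B|
= 2 × 16
= 32

|A × B| = 32


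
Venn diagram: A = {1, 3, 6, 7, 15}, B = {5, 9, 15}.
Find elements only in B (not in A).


A = {1, 3, 6, 7, 15}
B = {5, 9, 15}
Region: only in B (not in A)
Elements: {5, 9}

Elements only in B (not in A): {5, 9}


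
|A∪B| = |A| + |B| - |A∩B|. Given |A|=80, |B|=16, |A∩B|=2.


|A ∪ B| = |A| + |B| - |A ∩ B|
= 80 + 16 - 2
= 94

|A ∪ B| = 94


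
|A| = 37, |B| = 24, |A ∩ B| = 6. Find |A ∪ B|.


|A ∪ B| = |A| + |B| - |A ∩ B|
= 37 + 24 - 6
= 55

|A ∪ B| = 55


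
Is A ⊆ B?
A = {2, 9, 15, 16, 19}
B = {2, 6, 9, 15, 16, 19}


A ⊆ B means every element of A is in B.
All elements of A are in B.
So A ⊆ B.

Yes, A ⊆ B


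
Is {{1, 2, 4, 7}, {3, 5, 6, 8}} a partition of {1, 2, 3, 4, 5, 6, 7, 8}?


A partition requires: (1) non-empty parts, (2) pairwise disjoint, (3) union = U
Parts: {1, 2, 4, 7}, {3, 5, 6, 8}
Union of parts: {1, 2, 3, 4, 5, 6, 7, 8}
U = {1, 2, 3, 4, 5, 6, 7, 8}
All non-empty? True
Pairwise disjoint? True
Covers U? True

Yes, valid partition


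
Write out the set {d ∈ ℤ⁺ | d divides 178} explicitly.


Checking each candidate:
Condition: positive divisors of 178
Result = {1, 2, 89, 178}

{1, 2, 89, 178}


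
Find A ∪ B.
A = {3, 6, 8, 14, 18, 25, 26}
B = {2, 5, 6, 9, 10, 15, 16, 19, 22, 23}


A ∪ B = all elements in A or B (or both)
A = {3, 6, 8, 14, 18, 25, 26}
B = {2, 5, 6, 9, 10, 15, 16, 19, 22, 23}
A ∪ B = {2, 3, 5, 6, 8, 9, 10, 14, 15, 16, 18, 19, 22, 23, 25, 26}

A ∪ B = {2, 3, 5, 6, 8, 9, 10, 14, 15, 16, 18, 19, 22, 23, 25, 26}


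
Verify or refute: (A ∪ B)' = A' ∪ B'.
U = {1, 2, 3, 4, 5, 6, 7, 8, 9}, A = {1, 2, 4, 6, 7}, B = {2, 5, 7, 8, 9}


LHS: A ∪ B = {1, 2, 4, 5, 6, 7, 8, 9}
(A ∪ B)' = U \ (A ∪ B) = {3}
A' = {3, 5, 8, 9}, B' = {1, 3, 4, 6}
Claimed RHS: A' ∪ B' = {1, 3, 4, 5, 6, 8, 9}
Identity is INVALID: LHS = {3} but the RHS claimed here equals {1, 3, 4, 5, 6, 8, 9}. The correct form is (A ∪ B)' = A' ∩ B'.

Identity is invalid: (A ∪ B)' = {3} but A' ∪ B' = {1, 3, 4, 5, 6, 8, 9}. The correct De Morgan law is (A ∪ B)' = A' ∩ B'.


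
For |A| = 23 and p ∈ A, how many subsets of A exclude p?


Subsets of A avoiding p are subsets of A \ {p}, which has 22 elements.
Count = 2^(n-1) = 2^22
= 4194304

Number of subsets avoiding p = 4194304


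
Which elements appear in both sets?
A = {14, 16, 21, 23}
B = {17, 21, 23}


A ∩ B = elements in both A and B
A = {14, 16, 21, 23}
B = {17, 21, 23}
A ∩ B = {21, 23}

A ∩ B = {21, 23}


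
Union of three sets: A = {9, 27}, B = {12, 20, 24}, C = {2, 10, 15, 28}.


A ∪ B = {9, 12, 20, 24, 27}
(A ∪ B) ∪ C = {2, 9, 10, 12, 15, 20, 24, 27, 28}

A ∪ B ∪ C = {2, 9, 10, 12, 15, 20, 24, 27, 28}


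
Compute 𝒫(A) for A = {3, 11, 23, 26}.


|A| = 4, so |P(A)| = 2^4 = 16
Enumerate subsets by cardinality (0 to 4):
∅, {3}, {11}, {23}, {26}, {3, 11}, {3, 23}, {3, 26}, {11, 23}, {11, 26}, {23, 26}, {3, 11, 23}, {3, 11, 26}, {3, 23, 26}, {11, 23, 26}, {3, 11, 23, 26}

P(A) has 16 subsets: ∅, {3}, {11}, {23}, {26}, {3, 11}, {3, 23}, {3, 26}, {11, 23}, {11, 26}, {23, 26}, {3, 11, 23}, {3, 11, 26}, {3, 23, 26}, {11, 23, 26}, {3, 11, 23, 26}


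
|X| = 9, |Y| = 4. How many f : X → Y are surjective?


n = |X| = 9, k = |Y| = 4. Surjections via inclusion-exclusion:
S(n,k) = Σ(-1)^i × C(k,i) × (k-i)^n, i=0 to k
i=0: (-1)^0×C(4,0)×4^9 = 262144
i=1: (-1)^1×C(4,1)×3^9 = -78732
i=2: (-1)^2×C(4,2)×2^9 = 3072
i=3: (-1)^3×C(4,3)×1^9 = -4
i=4: (-1)^4×C(4,4)×0^9 = 0
Total = 186480

Number of surjections = 186480


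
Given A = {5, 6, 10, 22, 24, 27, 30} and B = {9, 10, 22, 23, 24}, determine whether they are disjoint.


Disjoint means A ∩ B = ∅.
A ∩ B = {10, 22, 24}
A ∩ B ≠ ∅, so A and B are NOT disjoint.

No, A and B are not disjoint (A ∩ B = {10, 22, 24})


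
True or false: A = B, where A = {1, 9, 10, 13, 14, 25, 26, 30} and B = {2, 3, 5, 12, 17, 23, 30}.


Two sets are equal iff they have exactly the same elements.
A = {1, 9, 10, 13, 14, 25, 26, 30}
B = {2, 3, 5, 12, 17, 23, 30}
Differences: {1, 2, 3, 5, 9, 10, 12, 13, 14, 17, 23, 25, 26}
A ≠ B

No, A ≠ B


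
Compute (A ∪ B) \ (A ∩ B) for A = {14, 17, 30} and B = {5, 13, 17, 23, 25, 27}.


A △ B = (A \ B) ∪ (B \ A) = elements in exactly one of A or B
A \ B = {14, 30}
B \ A = {5, 13, 23, 25, 27}
A △ B = {5, 13, 14, 23, 25, 27, 30}

A △ B = {5, 13, 14, 23, 25, 27, 30}


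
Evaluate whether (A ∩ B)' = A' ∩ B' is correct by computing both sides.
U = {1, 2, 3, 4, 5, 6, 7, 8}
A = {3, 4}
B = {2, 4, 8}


LHS: A ∩ B = {4}
(A ∩ B)' = U \ (A ∩ B) = {1, 2, 3, 5, 6, 7, 8}
A' = {1, 2, 5, 6, 7, 8}, B' = {1, 3, 5, 6, 7}
Claimed RHS: A' ∩ B' = {1, 5, 6, 7}
Identity is INVALID: LHS = {1, 2, 3, 5, 6, 7, 8} but the RHS claimed here equals {1, 5, 6, 7}. The correct form is (A ∩ B)' = A' ∪ B'.

Identity is invalid: (A ∩ B)' = {1, 2, 3, 5, 6, 7, 8} but A' ∩ B' = {1, 5, 6, 7}. The correct De Morgan law is (A ∩ B)' = A' ∪ B'.


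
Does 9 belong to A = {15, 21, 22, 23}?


A = {15, 21, 22, 23}
Checking if 9 is in A
9 is not in A → False

9 ∉ A


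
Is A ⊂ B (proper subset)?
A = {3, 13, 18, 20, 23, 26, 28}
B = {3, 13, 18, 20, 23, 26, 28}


A ⊂ B requires: A ⊆ B AND A ≠ B.
A ⊆ B? Yes
A = B? Yes
A = B, so A is not a PROPER subset.

No, A is not a proper subset of B


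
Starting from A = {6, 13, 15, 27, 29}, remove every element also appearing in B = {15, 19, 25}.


A \ B = elements in A but not in B
A = {6, 13, 15, 27, 29}
B = {15, 19, 25}
Remove from A any elements in B
A \ B = {6, 13, 27, 29}

A \ B = {6, 13, 27, 29}


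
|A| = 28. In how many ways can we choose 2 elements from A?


C(n,k) = n! / (k!(n-k)!)
C(28,2) = 28! / (2!26!)
= 378

C(28,2) = 378


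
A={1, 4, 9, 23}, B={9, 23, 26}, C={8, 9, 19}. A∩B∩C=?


A ∩ B = {9, 23}
(A ∩ B) ∩ C = {9}

A ∩ B ∩ C = {9}


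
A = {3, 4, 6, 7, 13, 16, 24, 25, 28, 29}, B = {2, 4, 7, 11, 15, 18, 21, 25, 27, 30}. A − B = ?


A \ B = elements in A but not in B
A = {3, 4, 6, 7, 13, 16, 24, 25, 28, 29}
B = {2, 4, 7, 11, 15, 18, 21, 25, 27, 30}
Remove from A any elements in B
A \ B = {3, 6, 13, 16, 24, 28, 29}

A \ B = {3, 6, 13, 16, 24, 28, 29}


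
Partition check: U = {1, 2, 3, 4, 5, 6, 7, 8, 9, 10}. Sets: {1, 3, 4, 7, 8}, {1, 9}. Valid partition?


A partition requires: (1) non-empty parts, (2) pairwise disjoint, (3) union = U
Parts: {1, 3, 4, 7, 8}, {1, 9}
Union of parts: {1, 3, 4, 7, 8, 9}
U = {1, 2, 3, 4, 5, 6, 7, 8, 9, 10}
All non-empty? True
Pairwise disjoint? False
Covers U? False

No, not a valid partition


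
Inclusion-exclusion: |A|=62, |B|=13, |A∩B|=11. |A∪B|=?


|A ∪ B| = |A| + |B| - |A ∩ B|
= 62 + 13 - 11
= 64

|A ∪ B| = 64


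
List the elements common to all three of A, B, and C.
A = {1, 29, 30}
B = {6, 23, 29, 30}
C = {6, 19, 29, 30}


A ∩ B = {29, 30}
(A ∩ B) ∩ C = {29, 30}

A ∩ B ∩ C = {29, 30}


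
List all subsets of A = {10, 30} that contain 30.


A subset of A contains 30 iff the remaining 1 elements form any subset of A \ {30}.
Count: 2^(n-1) = 2^1 = 2
Subsets containing 30: {30}, {10, 30}

Subsets containing 30 (2 total): {30}, {10, 30}


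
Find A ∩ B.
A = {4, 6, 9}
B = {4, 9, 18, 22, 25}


A ∩ B = elements in both A and B
A = {4, 6, 9}
B = {4, 9, 18, 22, 25}
A ∩ B = {4, 9}

A ∩ B = {4, 9}


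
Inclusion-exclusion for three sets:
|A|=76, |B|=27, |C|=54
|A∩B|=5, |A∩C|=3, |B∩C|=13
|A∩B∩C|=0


|A∪B∪C| = |A|+|B|+|C| - |A∩B|-|A∩C|-|B∩C| + |A∩B∩C|
= 76+27+54 - 5-3-13 + 0
= 157 - 21 + 0
= 136

|A ∪ B ∪ C| = 136


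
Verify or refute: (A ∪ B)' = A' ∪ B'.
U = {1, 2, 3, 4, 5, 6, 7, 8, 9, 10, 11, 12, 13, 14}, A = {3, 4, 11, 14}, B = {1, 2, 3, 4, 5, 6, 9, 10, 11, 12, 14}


LHS: A ∪ B = {1, 2, 3, 4, 5, 6, 9, 10, 11, 12, 14}
(A ∪ B)' = U \ (A ∪ B) = {7, 8, 13}
A' = {1, 2, 5, 6, 7, 8, 9, 10, 12, 13}, B' = {7, 8, 13}
Claimed RHS: A' ∪ B' = {1, 2, 5, 6, 7, 8, 9, 10, 12, 13}
Identity is INVALID: LHS = {7, 8, 13} but the RHS claimed here equals {1, 2, 5, 6, 7, 8, 9, 10, 12, 13}. The correct form is (A ∪ B)' = A' ∩ B'.

Identity is invalid: (A ∪ B)' = {7, 8, 13} but A' ∪ B' = {1, 2, 5, 6, 7, 8, 9, 10, 12, 13}. The correct De Morgan law is (A ∪ B)' = A' ∩ B'.


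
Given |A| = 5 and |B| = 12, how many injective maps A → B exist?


An injection sends each of |A| = 5 inputs to a distinct output in B.
# injections = |B|·(|B|-1)·…·(|B|-|A|+1) = 12! / (12 - 5)!
= 12 × 11 × 10 × 9 × 8
= 95040

Number of injections = 95040


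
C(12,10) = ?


C(n,k) = n! / (k!(n-k)!)
C(12,10) = 12! / (10!2!)
= 66

C(12,10) = 66


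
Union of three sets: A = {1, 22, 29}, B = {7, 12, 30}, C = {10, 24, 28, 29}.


A ∪ B = {1, 7, 12, 22, 29, 30}
(A ∪ B) ∪ C = {1, 7, 10, 12, 22, 24, 28, 29, 30}

A ∪ B ∪ C = {1, 7, 10, 12, 22, 24, 28, 29, 30}


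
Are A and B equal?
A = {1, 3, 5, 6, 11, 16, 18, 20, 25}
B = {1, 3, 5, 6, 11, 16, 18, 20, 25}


Two sets are equal iff they have exactly the same elements.
A = {1, 3, 5, 6, 11, 16, 18, 20, 25}
B = {1, 3, 5, 6, 11, 16, 18, 20, 25}
Same elements → A = B

Yes, A = B


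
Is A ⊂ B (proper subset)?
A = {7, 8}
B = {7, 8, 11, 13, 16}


A ⊂ B requires: A ⊆ B AND A ≠ B.
A ⊆ B? Yes
A = B? No
A ⊂ B: Yes (A is a proper subset of B)

Yes, A ⊂ B


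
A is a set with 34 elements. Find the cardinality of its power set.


Number of subsets = 2^n
= 2^34
= 17179869184

|P(A)| = 17179869184


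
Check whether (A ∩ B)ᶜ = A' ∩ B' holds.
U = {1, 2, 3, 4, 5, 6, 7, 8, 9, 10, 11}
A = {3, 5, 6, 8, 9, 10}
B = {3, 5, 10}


LHS: A ∩ B = {3, 5, 10}
(A ∩ B)' = U \ (A ∩ B) = {1, 2, 4, 6, 7, 8, 9, 11}
A' = {1, 2, 4, 7, 11}, B' = {1, 2, 4, 6, 7, 8, 9, 11}
Claimed RHS: A' ∩ B' = {1, 2, 4, 7, 11}
Identity is INVALID: LHS = {1, 2, 4, 6, 7, 8, 9, 11} but the RHS claimed here equals {1, 2, 4, 7, 11}. The correct form is (A ∩ B)' = A' ∪ B'.

Identity is invalid: (A ∩ B)' = {1, 2, 4, 6, 7, 8, 9, 11} but A' ∩ B' = {1, 2, 4, 7, 11}. The correct De Morgan law is (A ∩ B)' = A' ∪ B'.


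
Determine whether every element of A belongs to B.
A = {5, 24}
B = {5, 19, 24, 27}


A ⊆ B means every element of A is in B.
All elements of A are in B.
So A ⊆ B.

Yes, A ⊆ B


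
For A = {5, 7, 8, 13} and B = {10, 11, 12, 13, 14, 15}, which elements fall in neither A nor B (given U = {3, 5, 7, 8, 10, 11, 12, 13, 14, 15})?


A = {5, 7, 8, 13}
B = {10, 11, 12, 13, 14, 15}
Region: in neither A nor B (given U = {3, 5, 7, 8, 10, 11, 12, 13, 14, 15})
Elements: {3}

Elements in neither A nor B (given U = {3, 5, 7, 8, 10, 11, 12, 13, 14, 15}): {3}


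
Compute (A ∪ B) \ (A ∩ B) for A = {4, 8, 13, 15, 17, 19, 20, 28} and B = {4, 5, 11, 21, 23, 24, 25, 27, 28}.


A △ B = (A \ B) ∪ (B \ A) = elements in exactly one of A or B
A \ B = {8, 13, 15, 17, 19, 20}
B \ A = {5, 11, 21, 23, 24, 25, 27}
A △ B = {5, 8, 11, 13, 15, 17, 19, 20, 21, 23, 24, 25, 27}

A △ B = {5, 8, 11, 13, 15, 17, 19, 20, 21, 23, 24, 25, 27}


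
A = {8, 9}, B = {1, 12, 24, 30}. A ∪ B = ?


A ∪ B = all elements in A or B (or both)
A = {8, 9}
B = {1, 12, 24, 30}
A ∪ B = {1, 8, 9, 12, 24, 30}

A ∪ B = {1, 8, 9, 12, 24, 30}


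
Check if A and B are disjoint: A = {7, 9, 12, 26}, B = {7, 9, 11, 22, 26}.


Disjoint means A ∩ B = ∅.
A ∩ B = {7, 9, 26}
A ∩ B ≠ ∅, so A and B are NOT disjoint.

No, A and B are not disjoint (A ∩ B = {7, 9, 26})


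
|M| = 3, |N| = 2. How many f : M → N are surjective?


n = |M| = 3, k = |N| = 2. Surjections via inclusion-exclusion:
S(n,k) = Σ(-1)^i × C(k,i) × (k-i)^n, i=0 to k
i=0: (-1)^0×C(2,0)×2^3 = 8
i=1: (-1)^1×C(2,1)×1^3 = -2
i=2: (-1)^2×C(2,2)×0^3 = 0
Total = 6

Number of surjections = 6


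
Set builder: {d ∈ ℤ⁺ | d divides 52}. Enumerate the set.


Checking each candidate:
Condition: positive divisors of 52
Result = {1, 2, 4, 13, 26, 52}

{1, 2, 4, 13, 26, 52}


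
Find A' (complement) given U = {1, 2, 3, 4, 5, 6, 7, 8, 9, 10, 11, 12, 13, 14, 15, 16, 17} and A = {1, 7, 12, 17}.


Aᶜ = U \ A = elements in U but not in A
U = {1, 2, 3, 4, 5, 6, 7, 8, 9, 10, 11, 12, 13, 14, 15, 16, 17}
A = {1, 7, 12, 17}
Aᶜ = {2, 3, 4, 5, 6, 8, 9, 10, 11, 13, 14, 15, 16}

Aᶜ = {2, 3, 4, 5, 6, 8, 9, 10, 11, 13, 14, 15, 16}


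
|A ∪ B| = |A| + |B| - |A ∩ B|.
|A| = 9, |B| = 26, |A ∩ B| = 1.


|A ∪ B| = |A| + |B| - |A ∩ B|
= 9 + 26 - 1
= 34

|A ∪ B| = 34


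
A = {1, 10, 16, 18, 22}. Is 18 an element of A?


A = {1, 10, 16, 18, 22}
Checking if 18 is in A
18 is in A → True

18 ∈ A


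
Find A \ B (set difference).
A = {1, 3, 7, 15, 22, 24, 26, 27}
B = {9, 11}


A \ B = elements in A but not in B
A = {1, 3, 7, 15, 22, 24, 26, 27}
B = {9, 11}
Remove from A any elements in B
A \ B = {1, 3, 7, 15, 22, 24, 26, 27}

A \ B = {1, 3, 7, 15, 22, 24, 26, 27}


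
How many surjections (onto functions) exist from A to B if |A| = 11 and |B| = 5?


n = |A| = 11, k = |B| = 5. Surjections via inclusion-exclusion:
S(n,k) = Σ(-1)^i × C(k,i) × (k-i)^n, i=0 to k
i=0: (-1)^0×C(5,0)×5^11 = 48828125
i=1: (-1)^1×C(5,1)×4^11 = -20971520
i=2: (-1)^2×C(5,2)×3^11 = 1771470
i=3: (-1)^3×C(5,3)×2^11 = -20480
i=4: (-1)^4×C(5,4)×1^11 = 5
i=5: (-1)^5×C(5,5)×0^11 = 0
Total = 29607600

Number of surjections = 29607600


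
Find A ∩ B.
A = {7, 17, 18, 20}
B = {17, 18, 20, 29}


A ∩ B = elements in both A and B
A = {7, 17, 18, 20}
B = {17, 18, 20, 29}
A ∩ B = {17, 18, 20}

A ∩ B = {17, 18, 20}


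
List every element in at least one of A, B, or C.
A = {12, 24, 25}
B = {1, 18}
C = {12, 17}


A ∪ B = {1, 12, 18, 24, 25}
(A ∪ B) ∪ C = {1, 12, 17, 18, 24, 25}

A ∪ B ∪ C = {1, 12, 17, 18, 24, 25}


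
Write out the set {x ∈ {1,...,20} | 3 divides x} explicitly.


Checking each candidate:
Condition: multiples of 3 in {1,...,20}
Result = {3, 6, 9, 12, 15, 18}

{3, 6, 9, 12, 15, 18}


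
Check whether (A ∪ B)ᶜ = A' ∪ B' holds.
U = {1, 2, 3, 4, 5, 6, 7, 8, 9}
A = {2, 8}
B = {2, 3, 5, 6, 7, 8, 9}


LHS: A ∪ B = {2, 3, 5, 6, 7, 8, 9}
(A ∪ B)' = U \ (A ∪ B) = {1, 4}
A' = {1, 3, 4, 5, 6, 7, 9}, B' = {1, 4}
Claimed RHS: A' ∪ B' = {1, 3, 4, 5, 6, 7, 9}
Identity is INVALID: LHS = {1, 4} but the RHS claimed here equals {1, 3, 4, 5, 6, 7, 9}. The correct form is (A ∪ B)' = A' ∩ B'.

Identity is invalid: (A ∪ B)' = {1, 4} but A' ∪ B' = {1, 3, 4, 5, 6, 7, 9}. The correct De Morgan law is (A ∪ B)' = A' ∩ B'.


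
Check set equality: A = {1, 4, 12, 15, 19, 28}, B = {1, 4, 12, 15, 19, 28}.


Two sets are equal iff they have exactly the same elements.
A = {1, 4, 12, 15, 19, 28}
B = {1, 4, 12, 15, 19, 28}
Same elements → A = B

Yes, A = B


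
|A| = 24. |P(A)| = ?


Number of subsets = 2^n
= 2^24
= 16777216

|P(A)| = 16777216


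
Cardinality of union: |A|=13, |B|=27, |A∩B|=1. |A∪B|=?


|A ∪ B| = |A| + |B| - |A ∩ B|
= 13 + 27 - 1
= 39

|A ∪ B| = 39


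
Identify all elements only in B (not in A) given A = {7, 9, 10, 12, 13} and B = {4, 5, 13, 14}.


A = {7, 9, 10, 12, 13}
B = {4, 5, 13, 14}
Region: only in B (not in A)
Elements: {4, 5, 14}

Elements only in B (not in A): {4, 5, 14}


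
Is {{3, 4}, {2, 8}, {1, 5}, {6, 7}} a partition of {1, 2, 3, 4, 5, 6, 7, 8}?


A partition requires: (1) non-empty parts, (2) pairwise disjoint, (3) union = U
Parts: {3, 4}, {2, 8}, {1, 5}, {6, 7}
Union of parts: {1, 2, 3, 4, 5, 6, 7, 8}
U = {1, 2, 3, 4, 5, 6, 7, 8}
All non-empty? True
Pairwise disjoint? True
Covers U? True

Yes, valid partition


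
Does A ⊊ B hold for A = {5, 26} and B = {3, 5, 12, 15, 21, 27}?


A ⊂ B requires: A ⊆ B AND A ≠ B.
A ⊆ B? No
A ⊄ B, so A is not a proper subset.

No, A is not a proper subset of B


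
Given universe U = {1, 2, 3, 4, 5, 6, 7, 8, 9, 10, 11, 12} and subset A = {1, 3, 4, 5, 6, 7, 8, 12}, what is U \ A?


Aᶜ = U \ A = elements in U but not in A
U = {1, 2, 3, 4, 5, 6, 7, 8, 9, 10, 11, 12}
A = {1, 3, 4, 5, 6, 7, 8, 12}
Aᶜ = {2, 9, 10, 11}

Aᶜ = {2, 9, 10, 11}


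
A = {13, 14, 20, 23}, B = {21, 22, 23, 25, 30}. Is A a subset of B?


A ⊆ B means every element of A is in B.
Elements in A not in B: {13, 14, 20}
So A ⊄ B.

No, A ⊄ B


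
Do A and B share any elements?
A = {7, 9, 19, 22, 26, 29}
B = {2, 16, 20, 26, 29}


Disjoint means A ∩ B = ∅.
A ∩ B = {26, 29}
A ∩ B ≠ ∅, so A and B are NOT disjoint.

Yes — A and B share the element(s) of A ∩ B = {26, 29}, so they are not disjoint


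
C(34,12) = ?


C(n,k) = n! / (k!(n-k)!)
C(34,12) = 34! / (12!22!)
= 548354040

C(34,12) = 548354040


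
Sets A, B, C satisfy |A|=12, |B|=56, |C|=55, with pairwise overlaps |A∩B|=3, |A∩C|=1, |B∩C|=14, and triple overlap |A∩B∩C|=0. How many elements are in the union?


|A∪B∪C| = |A|+|B|+|C| - |A∩B|-|A∩C|-|B∩C| + |A∩B∩C|
= 12+56+55 - 3-1-14 + 0
= 123 - 18 + 0
= 105

|A ∪ B ∪ C| = 105


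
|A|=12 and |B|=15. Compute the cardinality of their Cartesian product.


|A × B| = |A| × |B|
= 12 × 15
= 180

|A × B| = 180


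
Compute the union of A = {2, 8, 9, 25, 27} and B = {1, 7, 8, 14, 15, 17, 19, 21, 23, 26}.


A ∪ B = all elements in A or B (or both)
A = {2, 8, 9, 25, 27}
B = {1, 7, 8, 14, 15, 17, 19, 21, 23, 26}
A ∪ B = {1, 2, 7, 8, 9, 14, 15, 17, 19, 21, 23, 25, 26, 27}

A ∪ B = {1, 2, 7, 8, 9, 14, 15, 17, 19, 21, 23, 25, 26, 27}


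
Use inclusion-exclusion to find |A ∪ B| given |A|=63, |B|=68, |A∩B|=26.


|A ∪ B| = |A| + |B| - |A ∩ B|
= 63 + 68 - 26
= 105

|A ∪ B| = 105


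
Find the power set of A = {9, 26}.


|A| = 2, so |P(A)| = 2^2 = 4
Enumerate subsets by cardinality (0 to 2):
∅, {9}, {26}, {9, 26}

P(A) has 4 subsets: ∅, {9}, {26}, {9, 26}


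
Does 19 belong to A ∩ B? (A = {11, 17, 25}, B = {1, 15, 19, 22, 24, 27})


A = {11, 17, 25}, B = {1, 15, 19, 22, 24, 27}
A ∩ B = elements in both A and B
A ∩ B = ∅
Checking if 19 ∈ A ∩ B
19 is not in A ∩ B → False

19 ∉ A ∩ B


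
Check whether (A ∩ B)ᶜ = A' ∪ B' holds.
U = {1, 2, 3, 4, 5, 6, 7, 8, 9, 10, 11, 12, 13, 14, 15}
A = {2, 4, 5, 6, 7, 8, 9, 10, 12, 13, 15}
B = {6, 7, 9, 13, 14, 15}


LHS: A ∩ B = {6, 7, 9, 13, 15}
(A ∩ B)' = U \ (A ∩ B) = {1, 2, 3, 4, 5, 8, 10, 11, 12, 14}
A' = {1, 3, 11, 14}, B' = {1, 2, 3, 4, 5, 8, 10, 11, 12}
Claimed RHS: A' ∪ B' = {1, 2, 3, 4, 5, 8, 10, 11, 12, 14}
Identity is VALID: LHS = RHS = {1, 2, 3, 4, 5, 8, 10, 11, 12, 14} ✓

Identity is valid. (A ∩ B)' = A' ∪ B' = {1, 2, 3, 4, 5, 8, 10, 11, 12, 14}


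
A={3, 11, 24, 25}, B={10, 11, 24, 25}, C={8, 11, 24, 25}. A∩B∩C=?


A ∩ B = {11, 24, 25}
(A ∩ B) ∩ C = {11, 24, 25}

A ∩ B ∩ C = {11, 24, 25}


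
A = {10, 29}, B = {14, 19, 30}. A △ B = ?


A △ B = (A \ B) ∪ (B \ A) = elements in exactly one of A or B
A \ B = {10, 29}
B \ A = {14, 19, 30}
A △ B = {10, 14, 19, 29, 30}

A △ B = {10, 14, 19, 29, 30}


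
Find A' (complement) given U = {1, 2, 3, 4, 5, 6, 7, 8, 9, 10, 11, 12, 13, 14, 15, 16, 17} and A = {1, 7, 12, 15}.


Aᶜ = U \ A = elements in U but not in A
U = {1, 2, 3, 4, 5, 6, 7, 8, 9, 10, 11, 12, 13, 14, 15, 16, 17}
A = {1, 7, 12, 15}
Aᶜ = {2, 3, 4, 5, 6, 8, 9, 10, 11, 13, 14, 16, 17}

Aᶜ = {2, 3, 4, 5, 6, 8, 9, 10, 11, 13, 14, 16, 17}


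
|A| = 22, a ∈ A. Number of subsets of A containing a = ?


Subsets of A containing a correspond to subsets of A \ {a}, which has 21 elements.
Count = 2^(n-1) = 2^21
= 2097152

Number of subsets containing a = 2097152


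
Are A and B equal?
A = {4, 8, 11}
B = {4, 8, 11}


Two sets are equal iff they have exactly the same elements.
A = {4, 8, 11}
B = {4, 8, 11}
Same elements → A = B

Yes, A = B


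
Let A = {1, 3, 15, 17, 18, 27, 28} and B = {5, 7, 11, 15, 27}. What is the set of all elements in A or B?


A ∪ B = all elements in A or B (or both)
A = {1, 3, 15, 17, 18, 27, 28}
B = {5, 7, 11, 15, 27}
A ∪ B = {1, 3, 5, 7, 11, 15, 17, 18, 27, 28}

A ∪ B = {1, 3, 5, 7, 11, 15, 17, 18, 27, 28}


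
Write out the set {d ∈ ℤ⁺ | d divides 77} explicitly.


Checking each candidate:
Condition: positive divisors of 77
Result = {1, 7, 11, 77}

{1, 7, 11, 77}


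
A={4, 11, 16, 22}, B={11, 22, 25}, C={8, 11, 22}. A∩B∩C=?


A ∩ B = {11, 22}
(A ∩ B) ∩ C = {11, 22}

A ∩ B ∩ C = {11, 22}


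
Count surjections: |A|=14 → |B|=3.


n = |A| = 14, k = |B| = 3. Surjections via inclusion-exclusion:
S(n,k) = Σ(-1)^i × C(k,i) × (k-i)^n, i=0 to k
i=0: (-1)^0×C(3,0)×3^14 = 4782969
i=1: (-1)^1×C(3,1)×2^14 = -49152
i=2: (-1)^2×C(3,2)×1^14 = 3
i=3: (-1)^3×C(3,3)×0^14 = 0
Total = 4733820

Number of surjections = 4733820


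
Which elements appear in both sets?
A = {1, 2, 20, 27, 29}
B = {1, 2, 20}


A ∩ B = elements in both A and B
A = {1, 2, 20, 27, 29}
B = {1, 2, 20}
A ∩ B = {1, 2, 20}

A ∩ B = {1, 2, 20}


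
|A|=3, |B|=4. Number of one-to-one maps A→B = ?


An injection sends each of |A| = 3 inputs to a distinct output in B.
# injections = |B|·(|B|-1)·…·(|B|-|A|+1) = 4! / (4 - 3)!
= 4 × 3 × 2
= 24

Number of injections = 24


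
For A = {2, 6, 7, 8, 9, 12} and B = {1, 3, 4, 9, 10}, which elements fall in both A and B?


A = {2, 6, 7, 8, 9, 12}
B = {1, 3, 4, 9, 10}
Region: in both A and B
Elements: {9}

Elements in both A and B: {9}


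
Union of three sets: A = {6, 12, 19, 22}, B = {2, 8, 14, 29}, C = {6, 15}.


A ∪ B = {2, 6, 8, 12, 14, 19, 22, 29}
(A ∪ B) ∪ C = {2, 6, 8, 12, 14, 15, 19, 22, 29}

A ∪ B ∪ C = {2, 6, 8, 12, 14, 15, 19, 22, 29}


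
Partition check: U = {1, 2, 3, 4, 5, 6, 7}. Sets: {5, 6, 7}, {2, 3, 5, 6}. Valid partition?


A partition requires: (1) non-empty parts, (2) pairwise disjoint, (3) union = U
Parts: {5, 6, 7}, {2, 3, 5, 6}
Union of parts: {2, 3, 5, 6, 7}
U = {1, 2, 3, 4, 5, 6, 7}
All non-empty? True
Pairwise disjoint? False
Covers U? False

No, not a valid partition


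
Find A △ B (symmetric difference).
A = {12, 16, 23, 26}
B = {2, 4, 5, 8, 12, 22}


A △ B = (A \ B) ∪ (B \ A) = elements in exactly one of A or B
A \ B = {16, 23, 26}
B \ A = {2, 4, 5, 8, 22}
A △ B = {2, 4, 5, 8, 16, 22, 23, 26}

A △ B = {2, 4, 5, 8, 16, 22, 23, 26}


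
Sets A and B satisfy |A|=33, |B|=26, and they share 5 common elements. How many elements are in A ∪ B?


|A ∪ B| = |A| + |B| - |A ∩ B|
= 33 + 26 - 5
= 54

|A ∪ B| = 54


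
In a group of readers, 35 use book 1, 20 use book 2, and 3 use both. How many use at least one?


|A ∪ B| = |A| + |B| - |A ∩ B|
= 35 + 20 - 3
= 52

|A ∪ B| = 52


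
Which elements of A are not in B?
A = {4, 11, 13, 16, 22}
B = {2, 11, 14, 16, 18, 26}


A \ B = elements in A but not in B
A = {4, 11, 13, 16, 22}
B = {2, 11, 14, 16, 18, 26}
Remove from A any elements in B
A \ B = {4, 13, 22}

A \ B = {4, 13, 22}


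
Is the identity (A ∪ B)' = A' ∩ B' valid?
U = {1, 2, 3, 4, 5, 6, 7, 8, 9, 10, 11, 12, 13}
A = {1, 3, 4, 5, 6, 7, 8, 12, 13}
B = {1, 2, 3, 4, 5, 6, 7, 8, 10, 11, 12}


LHS: A ∪ B = {1, 2, 3, 4, 5, 6, 7, 8, 10, 11, 12, 13}
(A ∪ B)' = U \ (A ∪ B) = {9}
A' = {2, 9, 10, 11}, B' = {9, 13}
Claimed RHS: A' ∩ B' = {9}
Identity is VALID: LHS = RHS = {9} ✓

Identity is valid. (A ∪ B)' = A' ∩ B' = {9}


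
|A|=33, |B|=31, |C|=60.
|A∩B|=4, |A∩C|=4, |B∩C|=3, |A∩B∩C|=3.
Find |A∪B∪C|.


|A∪B∪C| = |A|+|B|+|C| - |A∩B|-|A∩C|-|B∩C| + |A∩B∩C|
= 33+31+60 - 4-4-3 + 3
= 124 - 11 + 3
= 116

|A ∪ B ∪ C| = 116


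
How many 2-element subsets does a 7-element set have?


C(n,k) = n! / (k!(n-k)!)
C(7,2) = 7! / (2!5!)
= 21

C(7,2) = 21


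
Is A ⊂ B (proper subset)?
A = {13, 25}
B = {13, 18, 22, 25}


A ⊂ B requires: A ⊆ B AND A ≠ B.
A ⊆ B? Yes
A = B? No
A ⊂ B: Yes (A is a proper subset of B)

Yes, A ⊂ B


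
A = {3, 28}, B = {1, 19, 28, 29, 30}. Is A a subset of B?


A ⊆ B means every element of A is in B.
Elements in A not in B: {3}
So A ⊄ B.

No, A ⊄ B


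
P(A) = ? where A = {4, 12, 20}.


|A| = 3, so |P(A)| = 2^3 = 8
Enumerate subsets by cardinality (0 to 3):
∅, {4}, {12}, {20}, {4, 12}, {4, 20}, {12, 20}, {4, 12, 20}

P(A) has 8 subsets: ∅, {4}, {12}, {20}, {4, 12}, {4, 20}, {12, 20}, {4, 12, 20}


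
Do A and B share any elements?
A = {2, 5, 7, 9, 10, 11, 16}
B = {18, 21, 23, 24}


Disjoint means A ∩ B = ∅.
A ∩ B = ∅
A ∩ B = ∅, so A and B are disjoint.

No — A and B share no elements (A ∩ B = ∅), so they are disjoint


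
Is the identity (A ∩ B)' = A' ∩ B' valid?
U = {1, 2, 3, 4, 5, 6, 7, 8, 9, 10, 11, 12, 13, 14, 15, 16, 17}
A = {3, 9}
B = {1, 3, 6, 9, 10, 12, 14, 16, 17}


LHS: A ∩ B = {3, 9}
(A ∩ B)' = U \ (A ∩ B) = {1, 2, 4, 5, 6, 7, 8, 10, 11, 12, 13, 14, 15, 16, 17}
A' = {1, 2, 4, 5, 6, 7, 8, 10, 11, 12, 13, 14, 15, 16, 17}, B' = {2, 4, 5, 7, 8, 11, 13, 15}
Claimed RHS: A' ∩ B' = {2, 4, 5, 7, 8, 11, 13, 15}
Identity is INVALID: LHS = {1, 2, 4, 5, 6, 7, 8, 10, 11, 12, 13, 14, 15, 16, 17} but the RHS claimed here equals {2, 4, 5, 7, 8, 11, 13, 15}. The correct form is (A ∩ B)' = A' ∪ B'.

Identity is invalid: (A ∩ B)' = {1, 2, 4, 5, 6, 7, 8, 10, 11, 12, 13, 14, 15, 16, 17} but A' ∩ B' = {2, 4, 5, 7, 8, 11, 13, 15}. The correct De Morgan law is (A ∩ B)' = A' ∪ B'.


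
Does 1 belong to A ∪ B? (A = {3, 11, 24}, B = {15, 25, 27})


A = {3, 11, 24}, B = {15, 25, 27}
A ∪ B = all elements in A or B
A ∪ B = {3, 11, 15, 24, 25, 27}
Checking if 1 ∈ A ∪ B
1 is not in A ∪ B → False

1 ∉ A ∪ B


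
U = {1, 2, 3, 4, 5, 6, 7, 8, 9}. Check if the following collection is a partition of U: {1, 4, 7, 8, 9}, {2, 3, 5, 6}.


A partition requires: (1) non-empty parts, (2) pairwise disjoint, (3) union = U
Parts: {1, 4, 7, 8, 9}, {2, 3, 5, 6}
Union of parts: {1, 2, 3, 4, 5, 6, 7, 8, 9}
U = {1, 2, 3, 4, 5, 6, 7, 8, 9}
All non-empty? True
Pairwise disjoint? True
Covers U? True

Yes, valid partition


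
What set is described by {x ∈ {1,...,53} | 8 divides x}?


Checking each candidate:
Condition: multiples of 8 in {1,...,53}
Result = {8, 16, 24, 32, 40, 48}

{8, 16, 24, 32, 40, 48}


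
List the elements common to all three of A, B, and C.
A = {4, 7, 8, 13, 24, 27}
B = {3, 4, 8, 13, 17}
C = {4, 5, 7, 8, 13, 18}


A ∩ B = {4, 8, 13}
(A ∩ B) ∩ C = {4, 8, 13}

A ∩ B ∩ C = {4, 8, 13}


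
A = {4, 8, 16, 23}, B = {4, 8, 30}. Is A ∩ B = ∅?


Disjoint means A ∩ B = ∅.
A ∩ B = {4, 8}
A ∩ B ≠ ∅, so A and B are NOT disjoint.

No, A and B are not disjoint (A ∩ B = {4, 8})


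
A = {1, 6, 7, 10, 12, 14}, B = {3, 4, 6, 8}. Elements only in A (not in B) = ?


A = {1, 6, 7, 10, 12, 14}
B = {3, 4, 6, 8}
Region: only in A (not in B)
Elements: {1, 7, 10, 12, 14}

Elements only in A (not in B): {1, 7, 10, 12, 14}


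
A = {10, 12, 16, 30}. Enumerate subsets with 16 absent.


A subset of A that omits 16 is a subset of A \ {16}, so there are 2^(n-1) = 2^3 = 8 of them.
Subsets excluding 16: ∅, {10}, {12}, {30}, {10, 12}, {10, 30}, {12, 30}, {10, 12, 30}

Subsets excluding 16 (8 total): ∅, {10}, {12}, {30}, {10, 12}, {10, 30}, {12, 30}, {10, 12, 30}


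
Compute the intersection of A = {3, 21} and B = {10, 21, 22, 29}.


A ∩ B = elements in both A and B
A = {3, 21}
B = {10, 21, 22, 29}
A ∩ B = {21}

A ∩ B = {21}


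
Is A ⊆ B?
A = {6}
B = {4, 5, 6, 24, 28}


A ⊆ B means every element of A is in B.
All elements of A are in B.
So A ⊆ B.

Yes, A ⊆ B


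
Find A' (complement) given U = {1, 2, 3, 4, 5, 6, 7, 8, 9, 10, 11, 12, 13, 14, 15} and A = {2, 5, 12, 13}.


Aᶜ = U \ A = elements in U but not in A
U = {1, 2, 3, 4, 5, 6, 7, 8, 9, 10, 11, 12, 13, 14, 15}
A = {2, 5, 12, 13}
Aᶜ = {1, 3, 4, 6, 7, 8, 9, 10, 11, 14, 15}

Aᶜ = {1, 3, 4, 6, 7, 8, 9, 10, 11, 14, 15}


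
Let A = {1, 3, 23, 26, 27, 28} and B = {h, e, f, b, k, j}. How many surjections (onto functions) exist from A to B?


n = |A| = 6, k = |B| = 6. Surjections via inclusion-exclusion:
S(n,k) = Σ(-1)^i × C(k,i) × (k-i)^n, i=0 to k
i=0: (-1)^0×C(6,0)×6^6 = 46656
i=1: (-1)^1×C(6,1)×5^6 = -93750
i=2: (-1)^2×C(6,2)×4^6 = 61440
i=3: (-1)^3×C(6,3)×3^6 = -14580
i=4: (-1)^4×C(6,4)×2^6 = 960
i=5: (-1)^5×C(6,5)×1^6 = -6
i=6: (-1)^6×C(6,6)×0^6 = 0
Total = 720

Number of surjections = 720


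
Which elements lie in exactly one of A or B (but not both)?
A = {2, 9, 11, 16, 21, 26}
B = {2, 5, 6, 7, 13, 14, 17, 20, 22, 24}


A △ B = (A \ B) ∪ (B \ A) = elements in exactly one of A or B
A \ B = {9, 11, 16, 21, 26}
B \ A = {5, 6, 7, 13, 14, 17, 20, 22, 24}
A △ B = {5, 6, 7, 9, 11, 13, 14, 16, 17, 20, 21, 22, 24, 26}

A △ B = {5, 6, 7, 9, 11, 13, 14, 16, 17, 20, 21, 22, 24, 26}


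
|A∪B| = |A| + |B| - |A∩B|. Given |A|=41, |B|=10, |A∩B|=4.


|A ∪ B| = |A| + |B| - |A ∩ B|
= 41 + 10 - 4
= 47

|A ∪ B| = 47


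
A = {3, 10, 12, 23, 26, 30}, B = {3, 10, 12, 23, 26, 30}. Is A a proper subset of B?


A ⊂ B requires: A ⊆ B AND A ≠ B.
A ⊆ B? Yes
A = B? Yes
A = B, so A is not a PROPER subset.

No, A is not a proper subset of B


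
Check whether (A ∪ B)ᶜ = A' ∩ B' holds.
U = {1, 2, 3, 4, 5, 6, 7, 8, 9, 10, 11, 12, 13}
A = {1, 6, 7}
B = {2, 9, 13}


LHS: A ∪ B = {1, 2, 6, 7, 9, 13}
(A ∪ B)' = U \ (A ∪ B) = {3, 4, 5, 8, 10, 11, 12}
A' = {2, 3, 4, 5, 8, 9, 10, 11, 12, 13}, B' = {1, 3, 4, 5, 6, 7, 8, 10, 11, 12}
Claimed RHS: A' ∩ B' = {3, 4, 5, 8, 10, 11, 12}
Identity is VALID: LHS = RHS = {3, 4, 5, 8, 10, 11, 12} ✓

Identity is valid. (A ∪ B)' = A' ∩ B' = {3, 4, 5, 8, 10, 11, 12}


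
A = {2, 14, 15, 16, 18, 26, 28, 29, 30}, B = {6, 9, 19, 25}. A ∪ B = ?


A ∪ B = all elements in A or B (or both)
A = {2, 14, 15, 16, 18, 26, 28, 29, 30}
B = {6, 9, 19, 25}
A ∪ B = {2, 6, 9, 14, 15, 16, 18, 19, 25, 26, 28, 29, 30}

A ∪ B = {2, 6, 9, 14, 15, 16, 18, 19, 25, 26, 28, 29, 30}


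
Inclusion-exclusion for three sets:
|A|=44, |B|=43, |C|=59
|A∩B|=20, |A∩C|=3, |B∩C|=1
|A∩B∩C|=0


|A∪B∪C| = |A|+|B|+|C| - |A∩B|-|A∩C|-|B∩C| + |A∩B∩C|
= 44+43+59 - 20-3-1 + 0
= 146 - 24 + 0
= 122

|A ∪ B ∪ C| = 122


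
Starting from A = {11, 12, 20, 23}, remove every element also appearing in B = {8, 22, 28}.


A \ B = elements in A but not in B
A = {11, 12, 20, 23}
B = {8, 22, 28}
Remove from A any elements in B
A \ B = {11, 12, 20, 23}

A \ B = {11, 12, 20, 23}


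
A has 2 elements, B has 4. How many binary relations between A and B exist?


A relation from A to B is any subset of A × B.
|A × B| = 2 × 4 = 8
# relations = 2^|A × B| = 2^8 = 256

Number of relations = 256


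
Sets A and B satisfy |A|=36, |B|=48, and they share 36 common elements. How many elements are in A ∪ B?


|A ∪ B| = |A| + |B| - |A ∩ B|
= 36 + 48 - 36
= 48

|A ∪ B| = 48


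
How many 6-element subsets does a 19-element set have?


C(n,k) = n! / (k!(n-k)!)
C(19,6) = 19! / (6!13!)
= 27132

C(19,6) = 27132


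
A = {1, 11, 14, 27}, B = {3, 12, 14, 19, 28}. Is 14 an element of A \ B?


A = {1, 11, 14, 27}, B = {3, 12, 14, 19, 28}
A \ B = elements in A but not in B
A \ B = {1, 11, 27}
Checking if 14 ∈ A \ B
14 is not in A \ B → False

14 ∉ A \ B


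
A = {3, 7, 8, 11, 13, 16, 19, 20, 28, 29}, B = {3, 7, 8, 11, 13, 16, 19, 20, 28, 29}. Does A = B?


Two sets are equal iff they have exactly the same elements.
A = {3, 7, 8, 11, 13, 16, 19, 20, 28, 29}
B = {3, 7, 8, 11, 13, 16, 19, 20, 28, 29}
Same elements → A = B

Yes, A = B


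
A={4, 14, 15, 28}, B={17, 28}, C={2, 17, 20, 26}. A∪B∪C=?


A ∪ B = {4, 14, 15, 17, 28}
(A ∪ B) ∪ C = {2, 4, 14, 15, 17, 20, 26, 28}

A ∪ B ∪ C = {2, 4, 14, 15, 17, 20, 26, 28}


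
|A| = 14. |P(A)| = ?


Number of subsets = 2^n
= 2^14
= 16384

|P(A)| = 16384


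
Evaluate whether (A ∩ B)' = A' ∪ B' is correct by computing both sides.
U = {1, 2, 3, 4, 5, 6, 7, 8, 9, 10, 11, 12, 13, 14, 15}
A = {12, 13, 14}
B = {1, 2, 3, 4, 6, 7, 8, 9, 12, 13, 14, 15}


LHS: A ∩ B = {12, 13, 14}
(A ∩ B)' = U \ (A ∩ B) = {1, 2, 3, 4, 5, 6, 7, 8, 9, 10, 11, 15}
A' = {1, 2, 3, 4, 5, 6, 7, 8, 9, 10, 11, 15}, B' = {5, 10, 11}
Claimed RHS: A' ∪ B' = {1, 2, 3, 4, 5, 6, 7, 8, 9, 10, 11, 15}
Identity is VALID: LHS = RHS = {1, 2, 3, 4, 5, 6, 7, 8, 9, 10, 11, 15} ✓

Identity is valid. (A ∩ B)' = A' ∪ B' = {1, 2, 3, 4, 5, 6, 7, 8, 9, 10, 11, 15}


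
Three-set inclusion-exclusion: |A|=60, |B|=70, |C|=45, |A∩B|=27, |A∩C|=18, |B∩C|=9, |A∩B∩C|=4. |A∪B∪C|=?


|A∪B∪C| = |A|+|B|+|C| - |A∩B|-|A∩C|-|B∩C| + |A∩B∩C|
= 60+70+45 - 27-18-9 + 4
= 175 - 54 + 4
= 125

|A ∪ B ∪ C| = 125


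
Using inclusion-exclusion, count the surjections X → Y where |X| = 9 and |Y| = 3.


n = |X| = 9, k = |Y| = 3. Surjections via inclusion-exclusion:
S(n,k) = Σ(-1)^i × C(k,i) × (k-i)^n, i=0 to k
i=0: (-1)^0×C(3,0)×3^9 = 19683
i=1: (-1)^1×C(3,1)×2^9 = -1536
i=2: (-1)^2×C(3,2)×1^9 = 3
i=3: (-1)^3×C(3,3)×0^9 = 0
Total = 18150

Number of surjections = 18150


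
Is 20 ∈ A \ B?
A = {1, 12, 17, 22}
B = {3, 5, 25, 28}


A = {1, 12, 17, 22}, B = {3, 5, 25, 28}
A \ B = elements in A but not in B
A \ B = {1, 12, 17, 22}
Checking if 20 ∈ A \ B
20 is not in A \ B → False

20 ∉ A \ B


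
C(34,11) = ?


C(n,k) = n! / (k!(n-k)!)
C(34,11) = 34! / (11!23!)
= 286097760

C(34,11) = 286097760


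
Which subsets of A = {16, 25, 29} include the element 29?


A subset of A contains 29 iff the remaining 2 elements form any subset of A \ {29}.
Count: 2^(n-1) = 2^2 = 4
Subsets containing 29: {29}, {16, 29}, {25, 29}, {16, 25, 29}

Subsets containing 29 (4 total): {29}, {16, 29}, {25, 29}, {16, 25, 29}


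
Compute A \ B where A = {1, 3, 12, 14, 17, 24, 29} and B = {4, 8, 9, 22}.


A \ B = elements in A but not in B
A = {1, 3, 12, 14, 17, 24, 29}
B = {4, 8, 9, 22}
Remove from A any elements in B
A \ B = {1, 3, 12, 14, 17, 24, 29}

A \ B = {1, 3, 12, 14, 17, 24, 29}


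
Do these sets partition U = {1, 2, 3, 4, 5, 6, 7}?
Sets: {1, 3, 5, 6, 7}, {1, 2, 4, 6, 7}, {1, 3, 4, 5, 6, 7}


A partition requires: (1) non-empty parts, (2) pairwise disjoint, (3) union = U
Parts: {1, 3, 5, 6, 7}, {1, 2, 4, 6, 7}, {1, 3, 4, 5, 6, 7}
Union of parts: {1, 2, 3, 4, 5, 6, 7}
U = {1, 2, 3, 4, 5, 6, 7}
All non-empty? True
Pairwise disjoint? False
Covers U? True

No, not a valid partition


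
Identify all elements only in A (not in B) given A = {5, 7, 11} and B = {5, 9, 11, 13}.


A = {5, 7, 11}
B = {5, 9, 11, 13}
Region: only in A (not in B)
Elements: {7}

Elements only in A (not in B): {7}


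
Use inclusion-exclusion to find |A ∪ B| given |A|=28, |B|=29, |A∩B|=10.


|A ∪ B| = |A| + |B| - |A ∩ B|
= 28 + 29 - 10
= 47

|A ∪ B| = 47


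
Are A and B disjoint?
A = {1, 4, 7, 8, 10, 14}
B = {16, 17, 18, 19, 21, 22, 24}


Disjoint means A ∩ B = ∅.
A ∩ B = ∅
A ∩ B = ∅, so A and B are disjoint.

Yes, A and B are disjoint


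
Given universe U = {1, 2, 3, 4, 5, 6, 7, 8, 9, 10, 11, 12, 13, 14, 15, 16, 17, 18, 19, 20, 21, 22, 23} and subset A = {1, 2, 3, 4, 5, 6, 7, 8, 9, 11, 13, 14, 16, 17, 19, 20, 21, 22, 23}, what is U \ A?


Aᶜ = U \ A = elements in U but not in A
U = {1, 2, 3, 4, 5, 6, 7, 8, 9, 10, 11, 12, 13, 14, 15, 16, 17, 18, 19, 20, 21, 22, 23}
A = {1, 2, 3, 4, 5, 6, 7, 8, 9, 11, 13, 14, 16, 17, 19, 20, 21, 22, 23}
Aᶜ = {10, 12, 15, 18}

Aᶜ = {10, 12, 15, 18}


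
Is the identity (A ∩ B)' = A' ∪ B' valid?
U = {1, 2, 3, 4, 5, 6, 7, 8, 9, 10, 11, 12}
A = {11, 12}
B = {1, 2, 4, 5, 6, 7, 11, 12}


LHS: A ∩ B = {11, 12}
(A ∩ B)' = U \ (A ∩ B) = {1, 2, 3, 4, 5, 6, 7, 8, 9, 10}
A' = {1, 2, 3, 4, 5, 6, 7, 8, 9, 10}, B' = {3, 8, 9, 10}
Claimed RHS: A' ∪ B' = {1, 2, 3, 4, 5, 6, 7, 8, 9, 10}
Identity is VALID: LHS = RHS = {1, 2, 3, 4, 5, 6, 7, 8, 9, 10} ✓

Identity is valid. (A ∩ B)' = A' ∪ B' = {1, 2, 3, 4, 5, 6, 7, 8, 9, 10}


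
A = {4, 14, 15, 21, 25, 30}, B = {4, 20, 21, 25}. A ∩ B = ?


A ∩ B = elements in both A and B
A = {4, 14, 15, 21, 25, 30}
B = {4, 20, 21, 25}
A ∩ B = {4, 21, 25}

A ∩ B = {4, 21, 25}


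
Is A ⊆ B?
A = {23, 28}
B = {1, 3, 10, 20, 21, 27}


A ⊆ B means every element of A is in B.
Elements in A not in B: {23, 28}
So A ⊄ B.

No, A ⊄ B


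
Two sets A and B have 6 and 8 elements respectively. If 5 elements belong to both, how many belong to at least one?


|A ∪ B| = |A| + |B| - |A ∩ B|
= 6 + 8 - 5
= 9

|A ∪ B| = 9


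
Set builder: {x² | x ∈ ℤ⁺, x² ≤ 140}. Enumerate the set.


Checking each candidate:
Condition: positive perfect squares ≤ 140
Result = {1, 4, 9, 16, 25, 36, 49, 64, 81, 100, 121}

{1, 4, 9, 16, 25, 36, 49, 64, 81, 100, 121}


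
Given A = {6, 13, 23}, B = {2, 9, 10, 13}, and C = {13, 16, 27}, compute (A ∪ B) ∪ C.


A ∪ B = {2, 6, 9, 10, 13, 23}
(A ∪ B) ∪ C = {2, 6, 9, 10, 13, 16, 23, 27}

A ∪ B ∪ C = {2, 6, 9, 10, 13, 16, 23, 27}


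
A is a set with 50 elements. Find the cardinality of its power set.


Number of subsets = 2^n
= 2^50
= 1125899906842624

|P(A)| = 1125899906842624


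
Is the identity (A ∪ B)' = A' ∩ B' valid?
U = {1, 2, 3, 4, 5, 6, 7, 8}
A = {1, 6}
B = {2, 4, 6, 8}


LHS: A ∪ B = {1, 2, 4, 6, 8}
(A ∪ B)' = U \ (A ∪ B) = {3, 5, 7}
A' = {2, 3, 4, 5, 7, 8}, B' = {1, 3, 5, 7}
Claimed RHS: A' ∩ B' = {3, 5, 7}
Identity is VALID: LHS = RHS = {3, 5, 7} ✓

Identity is valid. (A ∪ B)' = A' ∩ B' = {3, 5, 7}


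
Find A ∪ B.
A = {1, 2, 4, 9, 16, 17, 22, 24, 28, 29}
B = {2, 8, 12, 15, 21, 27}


A ∪ B = all elements in A or B (or both)
A = {1, 2, 4, 9, 16, 17, 22, 24, 28, 29}
B = {2, 8, 12, 15, 21, 27}
A ∪ B = {1, 2, 4, 8, 9, 12, 15, 16, 17, 21, 22, 24, 27, 28, 29}

A ∪ B = {1, 2, 4, 8, 9, 12, 15, 16, 17, 21, 22, 24, 27, 28, 29}
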